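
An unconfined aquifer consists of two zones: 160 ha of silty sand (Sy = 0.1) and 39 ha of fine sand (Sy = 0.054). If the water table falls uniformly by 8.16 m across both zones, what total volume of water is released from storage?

A₁ = 160 ha = 1.6 × 10^6 m²; A₂ = 39 ha = 3.9 × 10^5 m²
ΔV₁ = 0.1 × 1.6 × 10^6 × 8.16 = 1.306 × 10^6 m³
ΔV₂ = 0.054 × 3.9 × 10^5 × 8.16 = 1.718 × 10^5 m³
ΔV = ΔV₁ + ΔV₂ = 1.477 × 10^6 m³

ΔV ≈ 1.48 × 10^6 m³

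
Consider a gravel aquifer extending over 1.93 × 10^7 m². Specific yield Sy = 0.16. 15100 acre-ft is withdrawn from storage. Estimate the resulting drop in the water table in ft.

Δh ≈ 19.8 ft

ΔV = 15100 acre-ft = 1.863 × 10^7 m³
Δh = ΔV / (Sy × A) = 1.863 × 10^7 m³ / (0.16 × 1.93 × 10^7 m²) = 6.032 m
Δh = 6.032 m = 19.79 ft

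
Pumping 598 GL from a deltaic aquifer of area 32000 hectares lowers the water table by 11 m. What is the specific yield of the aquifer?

Sy ≈ 0.17

A = 32000 hectares = 3.2 × 10^8 m²
ΔV = 598 GL = 5.98 × 10^8 m³
Sy = ΔV / (A × Δh) = 5.98 × 10^8 m³ / (3.2 × 10^8 m² × 11 m) = 0.1699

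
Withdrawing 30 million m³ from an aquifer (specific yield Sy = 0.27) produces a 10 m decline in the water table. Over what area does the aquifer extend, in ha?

ΔV = 30 million m³ = 3 × 10^7 m³
A = ΔV / (Sy × Δh) = 3 × 10^7 / (0.27 × 10) = 1.111 × 10^7 m²
A = 1.111 × 10^7 m² = 1111 ha

A ≈ 1110 ha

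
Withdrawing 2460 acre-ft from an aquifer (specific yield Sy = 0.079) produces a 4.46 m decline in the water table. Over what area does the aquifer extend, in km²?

A ≈ 8.61 km²

ΔV = 2460 acre-ft = 3.034 × 10^6 m³
A = ΔV / (Sy × Δh) = 3.034 × 10^6 / (0.079 × 4.46) = 8.612 × 10^6 m²
A = 8.612 × 10^6 m² = 8.612 km²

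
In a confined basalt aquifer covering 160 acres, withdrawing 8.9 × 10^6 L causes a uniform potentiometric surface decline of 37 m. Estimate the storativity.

A = 160 acres = 6.475 × 10^5 m²
ΔV = 8.9 × 10^6 L = 8900 m³
S = ΔV / (A × Δh) = 8900 m³ / (6.475 × 10^5 m² × 37 m) = 3.715 × 10^-4

S ≈ 3.7 × 10^-4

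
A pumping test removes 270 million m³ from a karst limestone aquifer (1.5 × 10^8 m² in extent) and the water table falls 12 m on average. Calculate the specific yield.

Sy ≈ 0.15

ΔV = 270 million m³ = 2.7 × 10^8 m³
Sy = ΔV / (A × Δh) = 2.7 × 10^8 m³ / (1.5 × 10^8 m² × 12 m) = 0.15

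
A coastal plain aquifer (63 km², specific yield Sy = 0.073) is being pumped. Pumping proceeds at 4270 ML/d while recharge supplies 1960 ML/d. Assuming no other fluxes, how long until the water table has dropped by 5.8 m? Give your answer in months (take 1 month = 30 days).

A = 63 km² = 6.3 × 10^7 m²
ΔV = Sy × A × Δh = 0.073 × 6.3 × 10^7 × 5.8 = 2.667 × 10^7 m³
Net withdrawal = 4270 − 1960 = 2310 ML/d = 2.31 × 10^6 m³/d
t = ΔV / Q = 2.667 × 10^7 m³ / 2.31 × 10^6 m³/d = 11.55 d
t = 11.55 d ≈ 0.3849 months

t ≈ 0.385 months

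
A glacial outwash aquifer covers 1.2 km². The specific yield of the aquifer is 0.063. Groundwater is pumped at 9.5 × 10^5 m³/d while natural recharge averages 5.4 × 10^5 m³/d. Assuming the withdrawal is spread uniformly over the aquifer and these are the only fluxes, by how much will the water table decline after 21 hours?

Δh ≈ 4.75 m

A = 1.2 km² = 1.2 × 10^6 m²
Net abstraction = 9.5 × 10^5 − 5.4 × 10^5 = 4.1 × 10^5 m³/d
t = 21 hours = 0.875 d
ΔV = Q × t = 4.1 × 10^5 m³/d × 0.875 d = 3.587 × 10^5 m³
Δh = ΔV / (Sy × A) = 3.587 × 10^5 / (0.063 × 1.2 × 10^6) = 4.745 m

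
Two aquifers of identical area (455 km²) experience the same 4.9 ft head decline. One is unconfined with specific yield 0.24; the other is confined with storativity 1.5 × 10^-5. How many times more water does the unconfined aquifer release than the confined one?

ΔV_u / ΔV_c ≈ 16000

A = 455 km² = 4.55 × 10^8 m²
Δh = 4.9 ft = 1.494 m
Unconfined: ΔV_u = Sy × A × Δh = 0.24 × 4.55 × 10^8 × 1.494 = 1.631 × 10^8 m³
Confined: ΔV_c = S × A × Δh = 1.5 × 10^-5 × 4.55 × 10^8 × 1.494 = 10190 m³
Ratio = ΔV_u / ΔV_c = Sy / S = 0.24 / 1.5 × 10^-5 = 16000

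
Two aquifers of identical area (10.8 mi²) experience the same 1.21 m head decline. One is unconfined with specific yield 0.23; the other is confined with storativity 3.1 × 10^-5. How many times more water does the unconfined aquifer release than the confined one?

A = 10.8 mi² = 2.797 × 10^7 m²
Unconfined: ΔV_u = Sy × A × Δh = 0.23 × 2.797 × 10^7 × 1.21 = 7.785 × 10^6 m³
Confined: ΔV_c = S × A × Δh = 3.1 × 10^-5 × 2.797 × 10^7 × 1.21 = 1049 m³
Ratio = ΔV_u / ΔV_c = Sy / S = 0.23 / 3.1 × 10^-5 = 7419

ΔV_u / ΔV_c ≈ 7420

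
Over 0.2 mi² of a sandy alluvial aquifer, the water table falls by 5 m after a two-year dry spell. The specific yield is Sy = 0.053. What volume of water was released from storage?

ΔV ≈ 1.37 × 10^5 m³

A = 0.2 mi² = 5.18 × 10^5 m²
ΔV = Sy × A × Δh = 0.053 × 5.18 × 10^5 m² × 5 m = 1.373 × 10^5 m³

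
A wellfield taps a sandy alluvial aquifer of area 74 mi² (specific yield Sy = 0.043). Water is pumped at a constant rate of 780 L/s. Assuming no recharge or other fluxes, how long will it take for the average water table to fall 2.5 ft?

t ≈ 93.2 days

A = 74 mi² = 1.917 × 10^8 m²
Δh = 2.5 ft = 0.762 m
ΔV = Sy × A × Δh = 0.043 × 1.917 × 10^8 × 0.762 = 6.28 × 10^6 m³
Q = 780 L/s = 67390 m³/d
t = ΔV / Q = 6.28 × 10^6 m³ / 67390 m³/d = 93.18 d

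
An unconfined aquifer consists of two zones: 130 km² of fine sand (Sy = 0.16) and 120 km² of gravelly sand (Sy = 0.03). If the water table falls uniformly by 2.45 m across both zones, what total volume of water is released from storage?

A₁ = 130 km² = 1.3 × 10^8 m²; A₂ = 120 km² = 1.2 × 10^8 m²
ΔV₁ = 0.16 × 1.3 × 10^8 × 2.45 = 5.096 × 10^7 m³
ΔV₂ = 0.03 × 1.2 × 10^8 × 2.45 = 8.82 × 10^6 m³
ΔV = ΔV₁ + ΔV₂ = 5.978 × 10^7 m³

ΔV ≈ 5.98 × 10^7 m³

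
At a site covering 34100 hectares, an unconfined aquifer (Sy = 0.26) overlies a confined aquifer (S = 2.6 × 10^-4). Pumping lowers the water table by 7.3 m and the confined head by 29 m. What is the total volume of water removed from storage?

A = 34100 hectares = 3.41 × 10^8 m²
Unconfined: ΔV_u = Sy × A × Δh_u = 0.26 × 3.41 × 10^8 × 7.3 = 6.472 × 10^8 m³
Confined: ΔV_c = S × A × Δh_c = 2.6 × 10^-4 × 3.41 × 10^8 × 29 = 2.571 × 10^6 m³
Total ΔV = 6.472 × 10^8 + 2.571 × 10^6 = 6.498 × 10^8 m³

ΔV ≈ 6.5 × 10^8 m³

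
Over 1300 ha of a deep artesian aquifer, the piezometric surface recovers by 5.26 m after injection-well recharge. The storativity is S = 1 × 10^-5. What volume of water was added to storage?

ΔV ≈ 684 m³

A = 1300 ha = 1.3 × 10^7 m²
ΔV = S × A × Δh = 1 × 10^-5 × 1.3 × 10^7 m² × 5.26 m = 683.8 m³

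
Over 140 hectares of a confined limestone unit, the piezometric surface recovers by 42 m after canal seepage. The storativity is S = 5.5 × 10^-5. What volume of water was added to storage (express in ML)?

A = 140 hectares = 1.4 × 10^6 m²
ΔV = S × A × Δh = 5.5 × 10^-5 × 1.4 × 10^6 m² × 42 m = 3234 m³
ΔV = 3234 m³ = 3.234 ML

ΔV ≈ 3.23 ML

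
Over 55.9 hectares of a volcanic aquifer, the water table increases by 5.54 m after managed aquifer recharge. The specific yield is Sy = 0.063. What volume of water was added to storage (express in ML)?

ΔV ≈ 195 ML

A = 55.9 hectares = 5.59 × 10^5 m²
ΔV = Sy × A × Δh = 0.063 × 5.59 × 10^5 m² × 5.54 m = 1.951 × 10^5 m³
ΔV = 1.951 × 10^5 m³ = 195.1 ML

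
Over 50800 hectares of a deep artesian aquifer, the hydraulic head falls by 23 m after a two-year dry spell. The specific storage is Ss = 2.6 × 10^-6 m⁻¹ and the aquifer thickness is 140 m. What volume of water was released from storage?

S = Ss × b = 2.6 × 10^-6 m⁻¹ × 140 m = 3.64 × 10^-4
A = 50800 hectares = 5.08 × 10^8 m²
ΔV = S × A × Δh = 3.64 × 10^-4 × 5.08 × 10^8 m² × 23 m = 4.253 × 10^6 m³

ΔV ≈ 4.25 × 10^6 m³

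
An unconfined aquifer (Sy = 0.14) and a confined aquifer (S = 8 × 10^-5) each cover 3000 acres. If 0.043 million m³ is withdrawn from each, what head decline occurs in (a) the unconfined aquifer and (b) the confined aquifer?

Δh_u ≈ 0.0253 m; Δh_c ≈ 44.3 m

A = 3000 acres = 1.214 × 10^7 m²
ΔV = 0.043 million m³ = 43000 m³
Unconfined: Δh_u = ΔV/(Sy·A) = 43000/(0.14 × 1.214 × 10^7) = 0.0253 m
Confined: Δh_c = ΔV/(S·A) = 43000/(8 × 10^-5 × 1.214 × 10^7) = 44.27 m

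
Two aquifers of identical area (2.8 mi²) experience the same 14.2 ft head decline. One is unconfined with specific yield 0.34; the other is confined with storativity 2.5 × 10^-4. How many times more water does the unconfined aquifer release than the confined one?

A = 2.8 mi² = 7.252 × 10^6 m²
Δh = 14.2 ft = 4.328 m
Unconfined: ΔV_u = Sy × A × Δh = 0.34 × 7.252 × 10^6 × 4.328 = 1.067 × 10^7 m³
Confined: ΔV_c = S × A × Δh = 2.5 × 10^-4 × 7.252 × 10^6 × 4.328 = 7847 m³
Ratio = ΔV_u / ΔV_c = Sy / S = 0.34 / 2.5 × 10^-4 = 1360

ΔV_u / ΔV_c ≈ 1360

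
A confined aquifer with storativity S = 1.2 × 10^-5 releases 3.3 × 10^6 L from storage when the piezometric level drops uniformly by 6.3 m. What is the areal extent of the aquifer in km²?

A ≈ 43.7 km²

ΔV = 3.3 × 10^6 L = 3300 m³
A = ΔV / (S × Δh) = 3300 / (1.2 × 10^-5 × 6.3) = 4.365 × 10^7 m²
A = 4.365 × 10^7 m² = 43.65 km²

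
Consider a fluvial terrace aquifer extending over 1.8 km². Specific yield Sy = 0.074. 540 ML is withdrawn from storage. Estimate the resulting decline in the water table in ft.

Δh ≈ 13.3 ft

A = 1.8 km² = 1.8 × 10^6 m²
ΔV = 540 ML = 5.4 × 10^5 m³
Δh = ΔV / (Sy × A) = 5.4 × 10^5 m³ / (0.074 × 1.8 × 10^6 m²) = 4.054 m
Δh = 4.054 m = 13.3 ft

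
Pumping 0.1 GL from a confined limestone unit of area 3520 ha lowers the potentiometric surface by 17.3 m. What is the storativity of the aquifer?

A = 3520 ha = 3.52 × 10^7 m²
ΔV = 0.1 GL = 1 × 10^5 m³
S = ΔV / (A × Δh) = 1 × 10^5 m³ / (3.52 × 10^7 m² × 17.3 m) = 1.642 × 10^-4

S ≈ 1.6 × 10^-4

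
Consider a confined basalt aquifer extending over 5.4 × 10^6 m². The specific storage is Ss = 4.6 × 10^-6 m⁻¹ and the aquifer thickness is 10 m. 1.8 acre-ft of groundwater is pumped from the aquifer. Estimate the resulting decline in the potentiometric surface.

Δh ≈ 8.94 m

S = Ss × b = 4.6 × 10^-6 m⁻¹ × 10 m = 4.6 × 10^-5
ΔV = 1.8 acre-ft = 2220 m³
Δh = ΔV / (S × A) = 2220 m³ / (4.6 × 10^-5 × 5.4 × 10^6 m²) = 8.938 m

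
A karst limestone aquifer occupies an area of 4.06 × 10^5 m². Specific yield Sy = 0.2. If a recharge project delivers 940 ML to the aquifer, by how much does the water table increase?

ΔV = 940 ML = 9.4 × 10^5 m³
Δh = ΔV / (Sy × A) = 9.4 × 10^5 m³ / (0.2 × 4.06 × 10^5 m²) = 11.58 m

Δh ≈ 11.6 m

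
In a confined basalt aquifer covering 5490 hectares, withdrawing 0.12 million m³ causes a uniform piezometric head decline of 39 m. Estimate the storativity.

S ≈ 5.6 × 10^-5

A = 5490 hectares = 5.49 × 10^7 m²
ΔV = 0.12 million m³ = 1.2 × 10^5 m³
S = ΔV / (A × Δh) = 1.2 × 10^5 m³ / (5.49 × 10^7 m² × 39 m) = 5.605 × 10^-5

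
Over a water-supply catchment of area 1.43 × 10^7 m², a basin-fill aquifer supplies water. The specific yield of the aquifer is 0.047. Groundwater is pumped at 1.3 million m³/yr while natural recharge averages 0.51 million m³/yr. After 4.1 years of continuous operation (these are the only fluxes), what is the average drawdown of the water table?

Net abstraction = 1.3 − 0.51 = 0.79 million m³/yr
Q_net = 0.79 million m³/yr = 2164 m³/d
t = 4.1 years = 1496 d
ΔV = Q × t = 2164 m³/d × 1496 d = 3.239 × 10^6 m³
Δh = ΔV / (Sy × A) = 3.239 × 10^6 / (0.047 × 1.43 × 10^7) = 4.819 m

Δh ≈ 4.82 m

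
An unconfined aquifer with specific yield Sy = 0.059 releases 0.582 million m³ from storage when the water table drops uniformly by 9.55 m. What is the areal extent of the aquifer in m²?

ΔV = 0.582 million m³ = 5.82 × 10^5 m³
A = ΔV / (Sy × Δh) = 5.82 × 10^5 / (0.059 × 9.55) = 1.033 × 10^6 m²

A ≈ 1.03 × 10^6 m²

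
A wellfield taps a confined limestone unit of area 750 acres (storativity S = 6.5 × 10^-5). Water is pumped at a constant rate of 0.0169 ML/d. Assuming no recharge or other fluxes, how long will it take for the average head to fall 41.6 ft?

A = 750 acres = 3.035 × 10^6 m²
Δh = 41.6 ft = 12.68 m
ΔV = S × A × Δh = 6.5 × 10^-5 × 3.035 × 10^6 × 12.68 = 2502 m³
Q = 0.0169 ML/d = 16.9 m³/d
t = ΔV / Q = 2502 m³ / 16.9 m³/d = 148 d

t ≈ 148 days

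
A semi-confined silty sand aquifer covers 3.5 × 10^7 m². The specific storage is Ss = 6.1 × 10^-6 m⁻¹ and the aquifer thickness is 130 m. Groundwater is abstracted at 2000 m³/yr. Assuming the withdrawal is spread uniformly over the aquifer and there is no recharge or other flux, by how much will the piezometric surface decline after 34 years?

S = Ss × b = 6.1 × 10^-6 m⁻¹ × 130 m = 7.93 × 10^-4
Q = 2000 m³/yr = 5.479 m³/d
t = 34 years = 12410 d
ΔV = Q × t = 5.479 m³/d × 12410 d = 68000 m³
Δh = ΔV / (S × A) = 68000 / (7.93 × 10^-4 × 3.5 × 10^7) = 2.45 m

Δh ≈ 2.45 m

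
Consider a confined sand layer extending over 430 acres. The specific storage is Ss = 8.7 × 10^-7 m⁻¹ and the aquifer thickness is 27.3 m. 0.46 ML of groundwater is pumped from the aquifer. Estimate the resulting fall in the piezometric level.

S = Ss × b = 8.7 × 10^-7 m⁻¹ × 27.3 m = 2.375 × 10^-5
A = 430 acres = 1.74 × 10^6 m²
ΔV = 0.46 ML = 460 m³
Δh = ΔV / (S × A) = 460 m³ / (2.375 × 10^-5 × 1.74 × 10^6 m²) = 11.13 m

Δh ≈ 11.1 m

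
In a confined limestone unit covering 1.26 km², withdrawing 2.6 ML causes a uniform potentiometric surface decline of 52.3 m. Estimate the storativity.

A = 1.26 km² = 1.26 × 10^6 m²
ΔV = 2.6 ML = 2600 m³
S = ΔV / (A × Δh) = 2600 m³ / (1.26 × 10^6 m² × 52.3 m) = 3.945 × 10^-5

S ≈ 3.9 × 10^-5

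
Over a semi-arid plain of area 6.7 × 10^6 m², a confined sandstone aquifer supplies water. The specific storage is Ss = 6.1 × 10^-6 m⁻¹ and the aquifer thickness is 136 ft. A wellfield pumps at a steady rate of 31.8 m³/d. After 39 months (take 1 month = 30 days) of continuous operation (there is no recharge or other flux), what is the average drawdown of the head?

Δh ≈ 22 m

b = 136 ft = 41.45 m
S = Ss × b = 6.1 × 10^-6 m⁻¹ × 41.45 m = 2.529 × 10^-4
t = 39 months = 1170 d
ΔV = Q × t = 31.8 m³/d × 1170 d = 37210 m³
Δh = ΔV / (S × A) = 37210 / (2.529 × 10^-4 × 6.7 × 10^6) = 21.96 m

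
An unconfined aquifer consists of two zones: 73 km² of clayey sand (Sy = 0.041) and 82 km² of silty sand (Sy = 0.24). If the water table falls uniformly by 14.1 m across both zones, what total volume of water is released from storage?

ΔV ≈ 3.2 × 10^8 m³

A₁ = 73 km² = 7.3 × 10^7 m²; A₂ = 82 km² = 8.2 × 10^7 m²
ΔV₁ = 0.041 × 7.3 × 10^7 × 14.1 = 4.22 × 10^7 m³
ΔV₂ = 0.24 × 8.2 × 10^7 × 14.1 = 2.775 × 10^8 m³
ΔV = ΔV₁ + ΔV₂ = 3.197 × 10^8 m³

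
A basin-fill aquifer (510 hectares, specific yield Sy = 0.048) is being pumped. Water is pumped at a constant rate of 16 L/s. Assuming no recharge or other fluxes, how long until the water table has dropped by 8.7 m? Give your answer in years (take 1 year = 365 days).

A = 510 hectares = 5.1 × 10^6 m²
ΔV = Sy × A × Δh = 0.048 × 5.1 × 10^6 × 8.7 = 2.13 × 10^6 m³
Q = 16 L/s = 1382 m³/d
t = ΔV / Q = 2.13 × 10^6 m³ / 1382 m³/d = 1541 d
t = 1541 d ≈ 4.221 years

t ≈ 4.22 years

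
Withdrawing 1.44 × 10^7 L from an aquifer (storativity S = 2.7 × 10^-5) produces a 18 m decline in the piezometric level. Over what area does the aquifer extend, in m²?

ΔV = 1.44 × 10^7 L = 14400 m³
A = ΔV / (S × Δh) = 14400 / (2.7 × 10^-5 × 18) = 2.963 × 10^7 m²

A ≈ 2.96 × 10^7 m²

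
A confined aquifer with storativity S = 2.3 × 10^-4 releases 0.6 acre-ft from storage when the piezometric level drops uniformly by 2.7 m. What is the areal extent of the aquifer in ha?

A ≈ 119 ha

ΔV = 0.6 acre-ft = 740.1 m³
A = ΔV / (S × Δh) = 740.1 / (2.3 × 10^-4 × 2.7) = 1.192 × 10^6 m²
A = 1.192 × 10^6 m² = 119.2 ha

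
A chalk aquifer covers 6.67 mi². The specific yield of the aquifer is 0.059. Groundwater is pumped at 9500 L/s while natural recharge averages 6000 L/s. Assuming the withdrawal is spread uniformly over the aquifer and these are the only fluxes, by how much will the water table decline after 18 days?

Δh ≈ 5.34 m

A = 6.67 mi² = 1.728 × 10^7 m²
Net abstraction = 9500 − 6000 = 3500 L/s
Q_net = 3500 L/s = 3.024 × 10^5 m³/d
ΔV = Q × t = 3.024 × 10^5 m³/d × 18 d = 5.443 × 10^6 m³
Δh = ΔV / (Sy × A) = 5.443 × 10^6 / (0.059 × 1.728 × 10^7) = 5.34 m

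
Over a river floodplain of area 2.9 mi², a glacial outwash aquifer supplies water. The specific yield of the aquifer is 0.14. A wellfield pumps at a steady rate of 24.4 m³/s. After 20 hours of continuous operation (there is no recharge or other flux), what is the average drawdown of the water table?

A = 2.9 mi² = 7.511 × 10^6 m²
Q = 24.4 m³/s = 2.108 × 10^6 m³/d
t = 20 hours = 0.8333 d
ΔV = Q × t = 2.108 × 10^6 m³/d × 0.8333 d = 1.757 × 10^6 m³
Δh = ΔV / (Sy × A) = 1.757 × 10^6 / (0.14 × 7.511 × 10^6) = 1.671 m

Δh ≈ 1.67 m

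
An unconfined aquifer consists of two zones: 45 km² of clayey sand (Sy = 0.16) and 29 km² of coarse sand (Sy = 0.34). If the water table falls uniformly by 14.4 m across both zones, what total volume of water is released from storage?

ΔV ≈ 2.46 × 10^8 m³

A₁ = 45 km² = 4.5 × 10^7 m²; A₂ = 29 km² = 2.9 × 10^7 m²
ΔV₁ = 0.16 × 4.5 × 10^7 × 14.4 = 1.037 × 10^8 m³
ΔV₂ = 0.34 × 2.9 × 10^7 × 14.4 = 1.42 × 10^8 m³
ΔV = ΔV₁ + ΔV₂ = 2.457 × 10^8 m³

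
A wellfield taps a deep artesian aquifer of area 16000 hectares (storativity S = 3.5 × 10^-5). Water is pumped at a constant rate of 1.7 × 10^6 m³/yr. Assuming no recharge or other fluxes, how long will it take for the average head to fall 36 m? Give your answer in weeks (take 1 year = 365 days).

A = 16000 hectares = 1.6 × 10^8 m²
ΔV = S × A × Δh = 3.5 × 10^-5 × 1.6 × 10^8 × 36 = 2.016 × 10^5 m³
Q = 1.7 × 10^6 m³/yr = 4658 m³/d
t = ΔV / Q = 2.016 × 10^5 m³ / 4658 m³/d = 43.28 d
t = 43.28 d ≈ 6.184 weeks

t ≈ 6.18 weeks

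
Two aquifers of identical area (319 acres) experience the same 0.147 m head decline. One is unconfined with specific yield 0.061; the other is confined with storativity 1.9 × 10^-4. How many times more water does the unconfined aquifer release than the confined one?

A = 319 acres = 1.291 × 10^6 m²
Unconfined: ΔV_u = Sy × A × Δh = 0.061 × 1.291 × 10^6 × 0.147 = 11580 m³
Confined: ΔV_c = S × A × Δh = 1.9 × 10^-4 × 1.291 × 10^6 × 0.147 = 36.06 m³
Ratio = ΔV_u / ΔV_c = Sy / S = 0.061 / 1.9 × 10^-4 = 321.1

ΔV_u / ΔV_c ≈ 321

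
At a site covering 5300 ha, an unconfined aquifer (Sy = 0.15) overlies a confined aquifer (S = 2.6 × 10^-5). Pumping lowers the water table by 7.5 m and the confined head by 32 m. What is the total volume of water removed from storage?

A = 5300 ha = 5.3 × 10^7 m²
Unconfined: ΔV_u = Sy × A × Δh_u = 0.15 × 5.3 × 10^7 × 7.5 = 5.963 × 10^7 m³
Confined: ΔV_c = S × A × Δh_c = 2.6 × 10^-5 × 5.3 × 10^7 × 32 = 44100 m³
Total ΔV = 5.963 × 10^7 + 44100 = 5.967 × 10^7 m³

ΔV ≈ 5.97 × 10^7 m³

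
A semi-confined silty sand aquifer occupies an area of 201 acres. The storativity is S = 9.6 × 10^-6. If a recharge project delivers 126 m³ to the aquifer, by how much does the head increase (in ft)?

A = 201 acres = 8.134 × 10^5 m²
Δh = ΔV / (S × A) = 126 m³ / (9.6 × 10^-6 × 8.134 × 10^5 m²) = 16.14 m
Δh = 16.14 m = 52.94 ft

Δh ≈ 52.9 ft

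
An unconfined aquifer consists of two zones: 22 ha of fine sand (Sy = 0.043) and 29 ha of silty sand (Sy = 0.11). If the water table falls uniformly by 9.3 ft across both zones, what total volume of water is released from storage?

A₁ = 22 ha = 2.2 × 10^5 m²; A₂ = 29 ha = 2.9 × 10^5 m²
Δh = 9.3 ft = 2.835 m
ΔV₁ = 0.043 × 2.2 × 10^5 × 2.835 = 26820 m³
ΔV₂ = 0.11 × 2.9 × 10^5 × 2.835 = 90430 m³
ΔV = ΔV₁ + ΔV₂ = 1.172 × 10^5 m³

ΔV ≈ 1.17 × 10^5 m³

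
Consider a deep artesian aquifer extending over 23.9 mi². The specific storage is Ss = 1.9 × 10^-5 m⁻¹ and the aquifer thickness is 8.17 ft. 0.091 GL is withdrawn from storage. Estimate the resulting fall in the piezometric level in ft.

b = 8.17 ft = 2.49 m
S = Ss × b = 1.9 × 10^-5 m⁻¹ × 2.49 m = 4.731 × 10^-5
A = 23.9 mi² = 6.19 × 10^7 m²
ΔV = 0.091 GL = 91000 m³
Δh = ΔV / (S × A) = 91000 m³ / (4.731 × 10^-5 × 6.19 × 10^7 m²) = 31.07 m
Δh = 31.07 m = 101.9 ft

Δh ≈ 102 ft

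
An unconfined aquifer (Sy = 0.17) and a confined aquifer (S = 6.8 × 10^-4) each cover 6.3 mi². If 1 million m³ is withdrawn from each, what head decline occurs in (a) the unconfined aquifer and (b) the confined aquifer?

A = 6.3 mi² = 1.632 × 10^7 m²
ΔV = 1 million m³ = 1 × 10^6 m³
Unconfined: Δh_u = ΔV/(Sy·A) = 1 × 10^6/(0.17 × 1.632 × 10^7) = 0.3605 m
Confined: Δh_c = ΔV/(S·A) = 1 × 10^6/(6.8 × 10^-4 × 1.632 × 10^7) = 90.13 m

Δh_u ≈ 0.361 m; Δh_c ≈ 90.1 m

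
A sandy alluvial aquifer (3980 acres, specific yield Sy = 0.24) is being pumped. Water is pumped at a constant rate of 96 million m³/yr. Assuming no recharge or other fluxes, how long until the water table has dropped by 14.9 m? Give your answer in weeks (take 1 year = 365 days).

t ≈ 31.3 weeks

A = 3980 acres = 1.611 × 10^7 m²
ΔV = Sy × A × Δh = 0.24 × 1.611 × 10^7 × 14.9 = 5.76 × 10^7 m³
Q = 96 million m³/yr = 2.63 × 10^5 m³/d
t = ΔV / Q = 5.76 × 10^7 m³ / 2.63 × 10^5 m³/d = 219 d
t = 219 d ≈ 31.28 weeks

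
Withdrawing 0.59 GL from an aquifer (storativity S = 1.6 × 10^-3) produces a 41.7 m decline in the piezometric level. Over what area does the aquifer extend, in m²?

A ≈ 8.84 × 10^6 m²

ΔV = 0.59 GL = 5.9 × 10^5 m³
A = ΔV / (S × Δh) = 5.9 × 10^5 / (0.0016 × 41.7) = 8.843 × 10^6 m²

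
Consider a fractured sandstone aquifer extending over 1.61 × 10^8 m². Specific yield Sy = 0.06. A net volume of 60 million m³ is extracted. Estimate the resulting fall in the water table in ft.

Δh ≈ 20.4 ft

ΔV = 60 million m³ = 6 × 10^7 m³
Δh = ΔV / (Sy × A) = 6 × 10^7 m³ / (0.06 × 1.61 × 10^8 m²) = 6.211 m
Δh = 6.211 m = 20.38 ft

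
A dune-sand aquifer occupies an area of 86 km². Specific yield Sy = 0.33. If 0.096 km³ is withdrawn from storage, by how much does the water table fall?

Δh ≈ 3.38 m

A = 86 km² = 8.6 × 10^7 m²
ΔV = 0.096 km³ = 9.6 × 10^7 m³
Δh = ΔV / (Sy × A) = 9.6 × 10^7 m³ / (0.33 × 8.6 × 10^7 m²) = 3.383 m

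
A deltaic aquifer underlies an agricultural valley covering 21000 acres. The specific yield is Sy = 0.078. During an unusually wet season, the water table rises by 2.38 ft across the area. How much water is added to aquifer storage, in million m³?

ΔV ≈ 4.81 million m³

A = 21000 acres = 8.498 × 10^7 m²
Δh = 2.38 ft = 0.7254 m
ΔV = Sy × A × Δh = 0.078 × 8.498 × 10^7 m² × 0.7254 m = 4.809 × 10^6 m³
ΔV = 4.809 × 10^6 m³ = 4.809 million m³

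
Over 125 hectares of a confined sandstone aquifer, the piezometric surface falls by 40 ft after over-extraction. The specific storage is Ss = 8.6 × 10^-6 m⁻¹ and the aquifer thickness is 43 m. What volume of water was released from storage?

ΔV ≈ 5640 m³

S = Ss × b = 8.6 × 10^-6 m⁻¹ × 43 m = 3.698 × 10^-4
A = 125 hectares = 1.25 × 10^6 m²
Δh = 40 ft = 12.19 m
ΔV = S × A × Δh = 3.698 × 10^-4 × 1.25 × 10^6 m² × 12.19 m = 5636 m³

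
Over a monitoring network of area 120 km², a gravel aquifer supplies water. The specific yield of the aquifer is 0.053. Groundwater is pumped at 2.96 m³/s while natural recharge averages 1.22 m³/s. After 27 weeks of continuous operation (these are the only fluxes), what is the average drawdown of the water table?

A = 120 km² = 1.2 × 10^8 m²
Net abstraction = 2.96 − 1.22 = 1.74 m³/s
Q_net = 1.74 m³/s = 1.503 × 10^5 m³/d
t = 27 weeks = 189 d
ΔV = Q × t = 1.503 × 10^5 m³/d × 189 d = 2.841 × 10^7 m³
Δh = ΔV / (Sy × A) = 2.841 × 10^7 / (0.053 × 1.2 × 10^8) = 4.468 m

Δh ≈ 4.47 m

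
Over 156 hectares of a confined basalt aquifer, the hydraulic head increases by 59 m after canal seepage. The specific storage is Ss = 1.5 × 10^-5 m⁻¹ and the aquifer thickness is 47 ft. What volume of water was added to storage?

b = 47 ft = 14.33 m
S = Ss × b = 1.5 × 10^-5 m⁻¹ × 14.33 m = 2.149 × 10^-4
A = 156 hectares = 1.56 × 10^6 m²
ΔV = S × A × Δh = 2.149 × 10^-4 × 1.56 × 10^6 m² × 59 m = 19780 m³

ΔV ≈ 19800 m³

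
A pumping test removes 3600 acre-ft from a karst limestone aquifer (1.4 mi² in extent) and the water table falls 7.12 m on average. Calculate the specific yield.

A = 1.4 mi² = 3.626 × 10^6 m²
ΔV = 3600 acre-ft = 4.441 × 10^6 m³
Sy = ΔV / (A × Δh) = 4.441 × 10^6 m³ / (3.626 × 10^6 m² × 7.12 m) = 0.172

Sy ≈ 0.17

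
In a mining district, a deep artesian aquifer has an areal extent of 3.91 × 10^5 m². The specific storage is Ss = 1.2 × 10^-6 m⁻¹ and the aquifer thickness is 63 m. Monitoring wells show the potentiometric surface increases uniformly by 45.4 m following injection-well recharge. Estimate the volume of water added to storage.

S = Ss × b = 1.2 × 10^-6 m⁻¹ × 63 m = 7.56 × 10^-5
ΔV = S × A × Δh = 7.56 × 10^-5 × 3.91 × 10^5 m² × 45.4 m = 1342 m³

ΔV ≈ 1340 m³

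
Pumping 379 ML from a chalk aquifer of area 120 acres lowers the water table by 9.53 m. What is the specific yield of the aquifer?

Sy ≈ 0.082

A = 120 acres = 4.856 × 10^5 m²
ΔV = 379 ML = 3.79 × 10^5 m³
Sy = ΔV / (A × Δh) = 3.79 × 10^5 m³ / (4.856 × 10^5 m² × 9.53 m) = 0.08189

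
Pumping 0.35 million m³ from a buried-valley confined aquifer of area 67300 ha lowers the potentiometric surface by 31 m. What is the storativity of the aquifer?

S ≈ 1.7 × 10^-5

A = 67300 ha = 6.73 × 10^8 m²
ΔV = 0.35 million m³ = 3.5 × 10^5 m³
S = ΔV / (A × Δh) = 3.5 × 10^5 m³ / (6.73 × 10^8 m² × 31 m) = 1.678 × 10^-5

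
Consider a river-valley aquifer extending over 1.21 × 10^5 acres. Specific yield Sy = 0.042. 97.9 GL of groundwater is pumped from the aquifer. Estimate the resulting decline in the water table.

Δh ≈ 4.76 m

A = 1.21 × 10^5 acres = 4.897 × 10^8 m²
ΔV = 97.9 GL = 9.79 × 10^7 m³
Δh = ΔV / (Sy × A) = 9.79 × 10^7 m³ / (0.042 × 4.897 × 10^8 m²) = 4.76 m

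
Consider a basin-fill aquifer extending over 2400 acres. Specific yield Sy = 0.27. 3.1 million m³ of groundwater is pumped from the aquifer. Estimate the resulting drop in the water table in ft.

A = 2400 acres = 9.712 × 10^6 m²
ΔV = 3.1 million m³ = 3.1 × 10^6 m³
Δh = ΔV / (Sy × A) = 3.1 × 10^6 m³ / (0.27 × 9.712 × 10^6 m²) = 1.182 m
Δh = 1.182 m = 3.878 ft

Δh ≈ 3.88 ft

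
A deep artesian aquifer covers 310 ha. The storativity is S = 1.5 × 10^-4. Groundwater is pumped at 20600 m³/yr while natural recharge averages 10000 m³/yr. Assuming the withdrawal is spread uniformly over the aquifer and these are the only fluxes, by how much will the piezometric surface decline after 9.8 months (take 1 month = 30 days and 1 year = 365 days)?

Δh ≈ 18.4 m

A = 310 ha = 3.1 × 10^6 m²
Net abstraction = 20600 − 10000 = 10600 m³/yr
Q_net = 10600 m³/yr = 29.04 m³/d
t = 9.8 months = 294 d
ΔV = Q × t = 29.04 m³/d × 294 d = 8538 m³
Δh = ΔV / (S × A) = 8538 / (1.5 × 10^-4 × 3.1 × 10^6) = 18.36 m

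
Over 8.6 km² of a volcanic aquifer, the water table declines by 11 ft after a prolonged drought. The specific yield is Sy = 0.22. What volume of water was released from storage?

A = 8.6 km² = 8.6 × 10^6 m²
Δh = 11 ft = 3.353 m
ΔV = Sy × A × Δh = 0.22 × 8.6 × 10^6 m² × 3.353 m = 6.343 × 10^6 m³

ΔV ≈ 6.34 × 10^6 m³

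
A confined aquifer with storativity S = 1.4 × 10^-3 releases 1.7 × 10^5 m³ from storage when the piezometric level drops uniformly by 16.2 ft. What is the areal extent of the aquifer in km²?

Δh = 16.2 ft = 4.938 m
A = ΔV / (S × Δh) = 1.7 × 10^5 / (0.0014 × 4.938) = 2.459 × 10^7 m²
A = 2.459 × 10^7 m² = 24.59 km²

A ≈ 24.6 km²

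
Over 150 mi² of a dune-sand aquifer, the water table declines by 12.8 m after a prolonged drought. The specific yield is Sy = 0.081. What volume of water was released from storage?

A = 150 mi² = 3.885 × 10^8 m²
ΔV = Sy × A × Δh = 0.081 × 3.885 × 10^8 m² × 12.8 m = 4.028 × 10^8 m³

ΔV ≈ 4.03 × 10^8 m³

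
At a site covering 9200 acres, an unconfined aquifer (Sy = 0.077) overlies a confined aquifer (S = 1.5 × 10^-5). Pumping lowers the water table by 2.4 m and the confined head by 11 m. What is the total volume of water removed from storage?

ΔV ≈ 6.89 × 10^6 m³

A = 9200 acres = 3.723 × 10^7 m²
Unconfined: ΔV_u = Sy × A × Δh_u = 0.077 × 3.723 × 10^7 × 2.4 = 6.88 × 10^6 m³
Confined: ΔV_c = S × A × Δh_c = 1.5 × 10^-5 × 3.723 × 10^7 × 11 = 6143 m³
Total ΔV = 6.88 × 10^6 + 6143 = 6.886 × 10^6 m³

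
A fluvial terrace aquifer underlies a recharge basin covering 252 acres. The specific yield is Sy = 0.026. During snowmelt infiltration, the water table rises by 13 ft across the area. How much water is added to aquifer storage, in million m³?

A = 252 acres = 1.02 × 10^6 m²
Δh = 13 ft = 3.962 m
ΔV = Sy × A × Δh = 0.026 × 1.02 × 10^6 m² × 3.962 m = 1.051 × 10^5 m³
ΔV = 1.051 × 10^5 m³ = 0.1051 million m³

ΔV ≈ 0.105 million m³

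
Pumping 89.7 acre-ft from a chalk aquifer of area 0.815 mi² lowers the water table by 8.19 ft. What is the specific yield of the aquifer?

A = 0.815 mi² = 2.111 × 10^6 m²
Δh = 8.19 ft = 2.496 m
ΔV = 89.7 acre-ft = 1.106 × 10^5 m³
Sy = ΔV / (A × Δh) = 1.106 × 10^5 m³ / (2.111 × 10^6 m² × 2.496 m) = 0.021

Sy ≈ 0.021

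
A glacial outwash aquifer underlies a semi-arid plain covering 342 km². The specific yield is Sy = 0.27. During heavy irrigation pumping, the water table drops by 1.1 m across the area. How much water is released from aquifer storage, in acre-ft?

ΔV ≈ 82300 acre-ft

A = 342 km² = 3.42 × 10^8 m²
ΔV = Sy × A × Δh = 0.27 × 3.42 × 10^8 m² × 1.1 m = 1.016 × 10^8 m³
ΔV = 1.016 × 10^8 m³ = 82350 acre-ft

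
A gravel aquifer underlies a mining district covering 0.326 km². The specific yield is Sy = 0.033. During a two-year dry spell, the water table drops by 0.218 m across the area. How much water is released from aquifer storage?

ΔV ≈ 2350 m³

A = 0.326 km² = 3.26 × 10^5 m²
ΔV = Sy × A × Δh = 0.033 × 3.26 × 10^5 m² × 0.218 m = 2345 m³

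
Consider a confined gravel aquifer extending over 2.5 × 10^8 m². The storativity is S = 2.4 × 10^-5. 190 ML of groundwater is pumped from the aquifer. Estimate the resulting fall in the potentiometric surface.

ΔV = 190 ML = 1.9 × 10^5 m³
Δh = ΔV / (S × A) = 1.9 × 10^5 m³ / (2.4 × 10^-5 × 2.5 × 10^8 m²) = 31.67 m

Δh ≈ 31.7 m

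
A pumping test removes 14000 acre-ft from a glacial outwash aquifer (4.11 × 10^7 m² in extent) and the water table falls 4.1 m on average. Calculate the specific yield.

Sy ≈ 0.1

ΔV = 14000 acre-ft = 1.727 × 10^7 m³
Sy = ΔV / (A × Δh) = 1.727 × 10^7 m³ / (4.11 × 10^7 m² × 4.1 m) = 0.1025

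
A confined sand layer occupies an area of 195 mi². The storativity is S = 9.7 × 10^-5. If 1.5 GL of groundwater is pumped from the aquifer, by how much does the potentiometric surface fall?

A = 195 mi² = 5.05 × 10^8 m²
ΔV = 1.5 GL = 1.5 × 10^6 m³
Δh = ΔV / (S × A) = 1.5 × 10^6 m³ / (9.7 × 10^-5 × 5.05 × 10^8 m²) = 30.62 m

Δh ≈ 30.6 m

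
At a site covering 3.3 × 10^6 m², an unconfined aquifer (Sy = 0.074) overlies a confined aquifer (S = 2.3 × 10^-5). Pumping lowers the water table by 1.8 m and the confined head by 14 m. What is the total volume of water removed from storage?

Unconfined: ΔV_u = Sy × A × Δh_u = 0.074 × 3.3 × 10^6 × 1.8 = 4.396 × 10^5 m³
Confined: ΔV_c = S × A × Δh_c = 2.3 × 10^-5 × 3.3 × 10^6 × 14 = 1063 m³
Total ΔV = 4.396 × 10^5 + 1063 = 4.406 × 10^5 m³

ΔV ≈ 4.41 × 10^5 m³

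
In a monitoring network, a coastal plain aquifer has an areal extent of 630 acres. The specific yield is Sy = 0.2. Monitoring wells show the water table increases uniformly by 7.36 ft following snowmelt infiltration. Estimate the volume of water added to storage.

A = 630 acres = 2.55 × 10^6 m²
Δh = 7.36 ft = 2.243 m
ΔV = Sy × A × Δh = 0.2 × 2.55 × 10^6 m² × 2.243 m = 1.144 × 10^6 m³

ΔV ≈ 1.14 × 10^6 m³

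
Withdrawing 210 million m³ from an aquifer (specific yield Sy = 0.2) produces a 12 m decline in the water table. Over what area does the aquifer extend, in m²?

ΔV = 210 million m³ = 2.1 × 10^8 m³
A = ΔV / (Sy × Δh) = 2.1 × 10^8 / (0.2 × 12) = 8.75 × 10^7 m²

A ≈ 8.75 × 10^7 m²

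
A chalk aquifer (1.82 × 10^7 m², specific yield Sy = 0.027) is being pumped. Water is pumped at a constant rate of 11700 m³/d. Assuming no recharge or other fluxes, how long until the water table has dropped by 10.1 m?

t ≈ 424 days

ΔV = Sy × A × Δh = 0.027 × 1.82 × 10^7 × 10.1 = 4.963 × 10^6 m³
t = ΔV / Q = 4.963 × 10^6 m³ / 11700 m³/d = 424.2 d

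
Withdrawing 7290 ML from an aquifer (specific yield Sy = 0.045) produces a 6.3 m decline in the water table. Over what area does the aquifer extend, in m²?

ΔV = 7290 ML = 7.29 × 10^6 m³
A = ΔV / (Sy × Δh) = 7.29 × 10^6 / (0.045 × 6.3) = 2.571 × 10^7 m²

A ≈ 2.57 × 10^7 m²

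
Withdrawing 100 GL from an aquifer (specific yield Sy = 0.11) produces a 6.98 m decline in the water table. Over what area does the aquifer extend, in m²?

A ≈ 1.3 × 10^8 m²

ΔV = 100 GL = 1 × 10^8 m³
A = ΔV / (Sy × Δh) = 1 × 10^8 / (0.11 × 6.98) = 1.302 × 10^8 m²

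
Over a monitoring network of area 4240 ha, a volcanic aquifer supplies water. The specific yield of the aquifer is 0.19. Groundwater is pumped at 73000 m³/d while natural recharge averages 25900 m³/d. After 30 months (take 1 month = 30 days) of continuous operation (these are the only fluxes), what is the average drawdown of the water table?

A = 4240 ha = 4.24 × 10^7 m²
Net abstraction = 73000 − 25900 = 47100 m³/d
t = 30 months = 900 d
ΔV = Q × t = 47100 m³/d × 900 d = 4.239 × 10^7 m³
Δh = ΔV / (Sy × A) = 4.239 × 10^7 / (0.19 × 4.24 × 10^7) = 5.262 m

Δh ≈ 5.26 m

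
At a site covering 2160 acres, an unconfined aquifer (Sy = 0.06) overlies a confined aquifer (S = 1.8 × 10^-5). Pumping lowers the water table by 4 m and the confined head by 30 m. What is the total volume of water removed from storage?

A = 2160 acres = 8.741 × 10^6 m²
Unconfined: ΔV_u = Sy × A × Δh_u = 0.06 × 8.741 × 10^6 × 4 = 2.098 × 10^6 m³
Confined: ΔV_c = S × A × Δh_c = 1.8 × 10^-5 × 8.741 × 10^6 × 30 = 4720 m³
Total ΔV = 2.098 × 10^6 + 4720 = 2.103 × 10^6 m³

ΔV ≈ 2.1 × 10^6 m³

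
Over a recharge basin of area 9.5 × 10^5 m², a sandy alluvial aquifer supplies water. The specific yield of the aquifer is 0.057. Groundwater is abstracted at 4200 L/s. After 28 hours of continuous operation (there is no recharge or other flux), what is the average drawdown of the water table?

Q = 4200 L/s = 3.629 × 10^5 m³/d
t = 28 hours = 1.167 d
ΔV = Q × t = 3.629 × 10^5 m³/d × 1.167 d = 4.234 × 10^5 m³
Δh = ΔV / (Sy × A) = 4.234 × 10^5 / (0.057 × 9.5 × 10^5) = 7.818 m

Δh ≈ 7.82 m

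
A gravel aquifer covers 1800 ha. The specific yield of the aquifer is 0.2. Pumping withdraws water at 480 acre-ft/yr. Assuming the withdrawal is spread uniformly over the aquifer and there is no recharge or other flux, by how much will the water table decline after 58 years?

A = 1800 ha = 1.8 × 10^7 m²
Q = 480 acre-ft/yr = 1622 m³/d
t = 58 years = 21170 d
ΔV = Q × t = 1622 m³/d × 21170 d = 3.434 × 10^7 m³
Δh = ΔV / (Sy × A) = 3.434 × 10^7 / (0.2 × 1.8 × 10^7) = 9.539 m

Δh ≈ 9.54 m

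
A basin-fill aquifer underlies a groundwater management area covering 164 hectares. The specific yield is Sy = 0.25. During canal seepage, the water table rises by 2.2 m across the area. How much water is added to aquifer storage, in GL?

A = 164 hectares = 1.64 × 10^6 m²
ΔV = Sy × A × Δh = 0.25 × 1.64 × 10^6 m² × 2.2 m = 9.02 × 10^5 m³
ΔV = 9.02 × 10^5 m³ = 0.902 GL

ΔV ≈ 0.902 GL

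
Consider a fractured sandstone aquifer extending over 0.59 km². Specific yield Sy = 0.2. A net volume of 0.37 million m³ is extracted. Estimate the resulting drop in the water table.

A = 0.59 km² = 5.9 × 10^5 m²
ΔV = 0.37 million m³ = 3.7 × 10^5 m³
Δh = ΔV / (Sy × A) = 3.7 × 10^5 m³ / (0.2 × 5.9 × 10^5 m²) = 3.136 m

Δh ≈ 3.14 m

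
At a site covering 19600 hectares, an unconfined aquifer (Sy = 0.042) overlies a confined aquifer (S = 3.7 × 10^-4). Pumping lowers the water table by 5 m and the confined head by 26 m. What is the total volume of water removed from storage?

ΔV ≈ 4.3 × 10^7 m³

A = 19600 hectares = 1.96 × 10^8 m²
Unconfined: ΔV_u = Sy × A × Δh_u = 0.042 × 1.96 × 10^8 × 5 = 4.116 × 10^7 m³
Confined: ΔV_c = S × A × Δh_c = 3.7 × 10^-4 × 1.96 × 10^8 × 26 = 1.886 × 10^6 m³
Total ΔV = 4.116 × 10^7 + 1.886 × 10^6 = 4.305 × 10^7 m³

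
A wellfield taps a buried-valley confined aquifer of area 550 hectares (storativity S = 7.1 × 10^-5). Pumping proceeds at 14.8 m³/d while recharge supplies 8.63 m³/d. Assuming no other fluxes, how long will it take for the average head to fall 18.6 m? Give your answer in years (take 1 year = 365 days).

A = 550 hectares = 5.5 × 10^6 m²
ΔV = S × A × Δh = 7.1 × 10^-5 × 5.5 × 10^6 × 18.6 = 7263 m³
Net withdrawal = 14.8 − 8.63 = 6.17 m³/d
t = ΔV / Q = 7263 m³ / 6.17 m³/d = 1177 d
t = 1177 d ≈ 3.225 years

t ≈ 3.23 years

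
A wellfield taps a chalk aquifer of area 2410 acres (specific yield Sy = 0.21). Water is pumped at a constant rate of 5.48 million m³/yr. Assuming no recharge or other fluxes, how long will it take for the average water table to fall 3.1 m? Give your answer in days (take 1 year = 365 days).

A = 2410 acres = 9.753 × 10^6 m²
ΔV = Sy × A × Δh = 0.21 × 9.753 × 10^6 × 3.1 = 6.349 × 10^6 m³
Q = 5.48 million m³/yr = 15010 m³/d
t = ΔV / Q = 6.349 × 10^6 m³ / 15010 m³/d = 422.9 d

t ≈ 423 days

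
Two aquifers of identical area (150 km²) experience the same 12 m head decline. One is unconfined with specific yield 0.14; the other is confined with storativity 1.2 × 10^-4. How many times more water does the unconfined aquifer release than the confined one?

A = 150 km² = 1.5 × 10^8 m²
Unconfined: ΔV_u = Sy × A × Δh = 0.14 × 1.5 × 10^8 × 12 = 2.52 × 10^8 m³
Confined: ΔV_c = S × A × Δh = 1.2 × 10^-4 × 1.5 × 10^8 × 12 = 2.16 × 10^5 m³
Ratio = ΔV_u / ΔV_c = Sy / S = 0.14 / 1.2 × 10^-4 = 1167

ΔV_u / ΔV_c ≈ 1170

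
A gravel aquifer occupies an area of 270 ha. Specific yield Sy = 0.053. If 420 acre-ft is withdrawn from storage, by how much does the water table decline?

Δh ≈ 3.62 m

A = 270 ha = 2.7 × 10^6 m²
ΔV = 420 acre-ft = 5.181 × 10^5 m³
Δh = ΔV / (Sy × A) = 5.181 × 10^5 m³ / (0.053 × 2.7 × 10^6 m²) = 3.62 m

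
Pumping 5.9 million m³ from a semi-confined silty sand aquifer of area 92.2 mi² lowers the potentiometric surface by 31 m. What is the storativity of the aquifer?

A = 92.2 mi² = 2.388 × 10^8 m²
ΔV = 5.9 million m³ = 5.9 × 10^6 m³
S = ΔV / (A × Δh) = 5.9 × 10^6 m³ / (2.388 × 10^8 m² × 31 m) = 7.97 × 10^-4

S ≈ 8 × 10^-4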